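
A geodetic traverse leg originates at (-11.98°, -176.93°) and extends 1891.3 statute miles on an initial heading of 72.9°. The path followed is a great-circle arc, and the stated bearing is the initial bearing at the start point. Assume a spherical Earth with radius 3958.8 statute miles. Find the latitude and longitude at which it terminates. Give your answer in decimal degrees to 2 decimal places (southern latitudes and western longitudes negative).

Angular distance δ = d/R = 1891.3 / 3958.8 = 0.477746 rad.
With φ₁ = -11.98° = -0.209090 rad and θ = 72.9° = 1.272345 rad:
sin φ₂ = sin φ₁ cos δ + cos φ₁ sin δ cos θ = (-0.207570)(0.888034) + (0.978220)(0.459779)(0.294040) = -0.052080
φ₂ = asin(-0.052080) = -0.052104 rad = -2.99°.
For the longitude increment, Δλ = atan2( sin θ sin δ cos φ₁, cos δ − sin φ₁ sin φ₂ ) = atan2(0.429882, 0.877223) = 26.11°.
λ₂ = -176.93° + 26.11° = -150.82°.

latitude -2.99°, longitude -150.82°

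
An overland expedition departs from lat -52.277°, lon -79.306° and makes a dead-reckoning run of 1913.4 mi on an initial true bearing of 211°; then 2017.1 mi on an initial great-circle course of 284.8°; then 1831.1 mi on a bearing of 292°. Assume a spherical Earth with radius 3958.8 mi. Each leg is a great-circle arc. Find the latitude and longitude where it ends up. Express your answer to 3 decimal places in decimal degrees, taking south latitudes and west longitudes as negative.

latitude -36.646°, longitude 153.780°

Apply the spherical direct solution leg by leg, carrying full precision between legs.
Leg 1: from (-52.277°, -79.306°), δ = 1913.4/3958.8 = 0.483328 rad, θ = 211° → φ = -70.752°, λ = -125.865°.
Leg 2: from (-70.752°, -125.865°), δ = 2017.1/3958.8 = 0.509523 rad, θ = 284.8° → φ = -51.546°, λ = -175.179°.
Leg 3: from (-51.546°, -175.179°), δ = 1831.1/3958.8 = 0.462539 rad, θ = 292° → φ = -36.646°, λ = 153.780°.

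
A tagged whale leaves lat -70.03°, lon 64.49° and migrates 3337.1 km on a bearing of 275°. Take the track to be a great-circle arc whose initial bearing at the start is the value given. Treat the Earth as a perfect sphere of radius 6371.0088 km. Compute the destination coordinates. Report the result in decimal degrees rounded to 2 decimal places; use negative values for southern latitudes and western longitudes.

latitude -53.03°, longitude 8.54°

Central angle δ = d/R = 0.523795 rad.
With φ₁ = -70.03° = -1.222254 rad and θ = 275° = 4.799655 rad:
Destination latitude: φ₂ = arcsin( sin φ₁ cos δ + cos φ₁ sin δ cos θ ) = arcsin(-0.798973) = -53.03°.
Then Δλ = atan2(-0.170172, 0.114996) = -0.976523 rad, from sin θ sin δ cos φ₁ over cos δ − sin φ₁ sin φ₂.
λ₂ = λ₁ + Δλ = 8.54°.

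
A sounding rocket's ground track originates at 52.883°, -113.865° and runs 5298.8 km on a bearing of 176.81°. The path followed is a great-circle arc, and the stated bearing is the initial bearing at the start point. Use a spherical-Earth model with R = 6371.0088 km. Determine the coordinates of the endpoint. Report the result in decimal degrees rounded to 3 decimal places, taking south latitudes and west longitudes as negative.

latitude 5.270°, longitude -111.498°

The arc subtends δ = 5298.8/6371.0088 = 0.831705 rad at the centre.
Start latitude φ₁ = 0.922982 rad; initial bearing θ = 3.085917 rad.
sin φ₂ = sin φ₁ cos δ + cos φ₁ sin δ cos θ = (0.797405)(0.673617) + (0.603445)(0.739081)(-0.998450) = 0.091842
φ₂ = asin(0.091842) = 0.091971 rad = 5.270°.
For the longitude increment, Δλ = atan2( sin θ sin δ cos φ₁, cos δ − sin φ₁ sin φ₂ ) = atan2(0.024818, 0.600381) = 2.367°.
Hence λ₂ = -113.865° + 2.367° = -111.498°.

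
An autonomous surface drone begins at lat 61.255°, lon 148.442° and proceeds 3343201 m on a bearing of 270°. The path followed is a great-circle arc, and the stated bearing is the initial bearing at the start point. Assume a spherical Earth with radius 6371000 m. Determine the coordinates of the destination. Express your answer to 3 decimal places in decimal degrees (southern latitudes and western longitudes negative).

latitude 49.358°, longitude 98.160°

The arc subtends δ = 3343201/6371000 = 0.524753 rad at the centre.
With φ₁ = 61.255° = 1.069101 rad and θ = 270° = 4.712389 rad:
Applying the spherical law of cosines for sides, sin φ₂ = sin φ₁ cos δ + cos φ₁ sin δ cos θ = 0.758798, so φ₂ = 49.358°.
Then Δλ = atan2(-0.240937, 0.200158) = -0.877585 rad, from sin θ sin δ cos φ₁ over cos δ − sin φ₁ sin φ₂.
λ₂ = 148.442° + -50.282° = 98.160°.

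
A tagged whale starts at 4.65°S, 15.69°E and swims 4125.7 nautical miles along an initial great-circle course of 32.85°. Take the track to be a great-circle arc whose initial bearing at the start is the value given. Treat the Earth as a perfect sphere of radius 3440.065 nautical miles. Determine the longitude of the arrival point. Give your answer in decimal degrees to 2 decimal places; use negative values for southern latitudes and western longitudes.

δ = 4125.7/3440.065 = 1.199309 rad (68.7153°).
Start latitude φ₁ = -0.081158 rad; initial bearing θ = 0.573341 rad.
sin φ₂ = sin φ₁ cos δ + cos φ₁ sin δ cos θ = (-0.081069)(0.363002) + (0.996709)(0.931788)(0.840094) = 0.750785
φ₂ = asin(0.750785) = 0.849249 rad = 48.66°.
Δλ = atan2( sin θ sin δ cos φ₁ , cos δ − sin φ₁ sin φ₂ ) = atan2(0.503777, 0.423867) = 0.871329 rad = 49.92°.
Hence λ₂ = 15.69° + 49.92° = 65.61°.

longitude 65.61°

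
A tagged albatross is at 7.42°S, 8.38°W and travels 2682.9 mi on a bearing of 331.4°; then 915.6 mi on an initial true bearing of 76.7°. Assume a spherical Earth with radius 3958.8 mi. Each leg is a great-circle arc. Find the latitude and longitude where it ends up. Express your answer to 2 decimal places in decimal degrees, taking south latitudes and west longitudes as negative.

latitude 28.73°, longitude -13.23°

Apply the spherical direct solution leg by leg, carrying full precision between legs.
Leg 1: from (-7.42°, -8.38°), δ = 2682.9/3958.8 = 0.677705 rad, θ = 331.4° → φ = 26.44°, λ = -27.97°.
Leg 2: from (26.44°, -27.97°), δ = 915.6/3958.8 = 0.231282 rad, θ = 76.7° → φ = 28.73°, λ = -13.23°.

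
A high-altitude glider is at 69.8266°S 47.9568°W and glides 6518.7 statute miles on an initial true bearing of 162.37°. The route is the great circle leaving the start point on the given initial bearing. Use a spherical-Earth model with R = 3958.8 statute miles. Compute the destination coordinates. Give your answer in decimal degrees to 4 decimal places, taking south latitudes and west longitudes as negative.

latitude -14.8685°, longitude 113.8356°

Central angle δ = d/R = 1.646635 rad.
With φ₁ = -69.8266° = -1.218704 rad and θ = 162.37° = 2.833891 rad:
Destination latitude: φ₂ = arcsin( sin φ₁ cos δ + cos φ₁ sin δ cos θ ) = arcsin(-0.256602) = -14.8685°.
Δλ = atan2( sin θ sin δ cos φ₁ , cos δ − sin φ₁ sin φ₂ ) = atan2(0.104148, -0.316627) = 2.823811 rad = 161.7924°.
λ₂ = λ₁ + Δλ = 113.8356°.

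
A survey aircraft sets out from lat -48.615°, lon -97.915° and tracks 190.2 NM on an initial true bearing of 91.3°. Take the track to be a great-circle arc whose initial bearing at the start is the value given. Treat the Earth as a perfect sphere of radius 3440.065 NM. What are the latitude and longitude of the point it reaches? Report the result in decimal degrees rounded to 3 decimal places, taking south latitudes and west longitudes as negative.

Central angle δ = d/R = 0.055290 rad.
Converting: φ₁ = -0.848492 rad, θ = 1.593486 rad.
Destination latitude: φ₂ = arcsin( sin φ₁ cos δ + cos φ₁ sin δ cos θ ) = arcsin(-0.749967) = -48.587°.
Then Δλ = atan2(0.036525, 0.435784) = 0.083619 rad, from sin θ sin δ cos φ₁ over cos δ − sin φ₁ sin φ₂.
λ₂ = -97.915° + 4.791° = -93.124°.

latitude -48.587°, longitude -93.124°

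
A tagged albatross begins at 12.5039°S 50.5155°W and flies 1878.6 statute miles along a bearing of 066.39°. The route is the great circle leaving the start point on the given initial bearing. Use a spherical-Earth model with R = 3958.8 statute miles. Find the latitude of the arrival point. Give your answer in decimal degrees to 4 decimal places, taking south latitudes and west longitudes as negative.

Angular distance δ = d/R = 1878.6 / 3958.8 = 0.474538 rad.
With φ₁ = -12.5039° = -0.218234 rad and θ = 66.39° = 1.158724 rad:
Destination latitude: φ₂ = arcsin( sin φ₁ cos δ + cos φ₁ sin δ cos θ ) = arcsin(-0.013920) = -0.7976°.
Δλ = atan2( sin θ sin δ cos φ₁ , cos δ − sin φ₁ sin φ₂ ) = atan2(0.408749, 0.886490) = 0.432035 rad = 24.7538°.
Hence λ₂ = -50.5155° + 24.7538° = -25.7617°.

latitude -0.7976°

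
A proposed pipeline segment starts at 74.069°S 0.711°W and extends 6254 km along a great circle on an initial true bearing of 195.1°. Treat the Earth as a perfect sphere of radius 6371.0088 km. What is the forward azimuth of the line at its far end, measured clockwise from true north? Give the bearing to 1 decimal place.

Angular distance δ = d/R = 6254 / 6371.0088 = 0.981634 rad.
Start latitude φ₁ = -1.292748 rad; initial bearing θ = 3.405137 rad.
sin φ₂ = sin φ₁ cos δ + cos φ₁ sin δ cos θ = (-0.961593)(0.555665) + (0.274480)(0.831407)(-0.965473) = -0.754648
φ₂ = asin(-0.754648) = -0.855117 rad = -48.995°.
For the longitude increment, Δλ = atan2( sin θ sin δ cos φ₁, cos δ − sin φ₁ sin φ₂ ) = atan2(-0.059448, -0.170000) = -160.725°.
λ₂ = -0.711° + -160.725° = -161.436°.
The forward bearing on arrival equals the back-azimuth from the destination plus 180°.
Back-azimuth from P₂ (-49.0°, -161.4°) to P₁ (-74.1°, -0.7°), with Δλ' = λ₁ − λ₂ = 160.7°: atan2( sin Δλ' cos φ₁ , cos φ₂ sin φ₁ − sin φ₂ cos φ₁ cos Δλ' ) = 173.7°.
Final bearing = (173.7° + 180°) mod 360° = 353.7°.

final bearing 353.7°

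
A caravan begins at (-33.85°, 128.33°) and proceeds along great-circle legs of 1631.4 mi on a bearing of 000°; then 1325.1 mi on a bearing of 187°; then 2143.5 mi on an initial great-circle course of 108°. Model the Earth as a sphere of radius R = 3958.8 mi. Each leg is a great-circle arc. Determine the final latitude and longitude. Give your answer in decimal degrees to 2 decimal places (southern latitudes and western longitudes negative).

latitude -33.90°, longitude 161.90°

Apply the spherical direct solution leg by leg, carrying full precision between legs.
Leg 1: from (-33.85°, 128.33°), δ = 1631.4/3958.8 = 0.412095 rad, θ = 0° → φ = -10.24°, λ = 128.33°.
Leg 2: from (-10.24°, 128.33°), δ = 1325.1/3958.8 = 0.334723 rad, θ = 187° → φ = -29.26°, λ = 125.70°.
Leg 3: from (-29.26°, 125.70°), δ = 2143.5/3958.8 = 0.541452 rad, θ = 108° → φ = -33.90°, λ = 161.90°.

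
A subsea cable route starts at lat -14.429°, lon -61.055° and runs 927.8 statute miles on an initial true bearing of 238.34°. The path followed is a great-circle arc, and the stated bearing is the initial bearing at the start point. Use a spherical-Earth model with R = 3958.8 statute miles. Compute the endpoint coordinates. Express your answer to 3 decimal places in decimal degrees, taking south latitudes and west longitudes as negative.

Central angle δ = d/R = 0.234364 rad.
With φ₁ = -14.429° = -0.251834 rad and θ = 238.34° = 4.159818 rad:
Applying the spherical law of cosines for sides, sin φ₂ = sin φ₁ cos δ + cos φ₁ sin δ cos θ = -0.360413, so φ₂ = -21.126°.
Then Δλ = atan2(-0.191429, 0.882855) = -0.213525 rad, from sin θ sin δ cos φ₁ over cos δ − sin φ₁ sin φ₂.
λ₂ = -61.055° + -12.234° = -73.289°.

latitude -21.126°, longitude -73.289°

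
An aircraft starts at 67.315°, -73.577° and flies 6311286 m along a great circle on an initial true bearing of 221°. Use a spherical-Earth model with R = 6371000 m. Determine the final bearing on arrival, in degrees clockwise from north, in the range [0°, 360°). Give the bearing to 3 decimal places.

Angular distance δ = d/R = 6311286 / 6371000 = 0.990627 rad.
With φ₁ = 67.315° = 1.174868 rad and θ = 221° = 3.857178 rad:
sin φ₂ = sin φ₁ cos δ + cos φ₁ sin δ cos θ = (0.922639)(0.548165) + (0.385665)(0.836370)(-0.754710) = 0.262321
φ₂ = asin(0.262321) = 0.265427 rad = 15.208°.
Then Δλ = atan2(-0.211617, 0.306138) = -0.604828 rad, from sin θ sin δ cos φ₁ over cos δ − sin φ₁ sin φ₂.
λ₂ = -73.577° + -34.654° = -108.231°.
The forward bearing on arrival equals the back-azimuth from the destination plus 180°.
Back-azimuth from P₂ (15.208°, -108.231°) to P₁ (67.315°, -73.577°), with Δλ' = λ₁ − λ₂ = 34.654°: atan2( sin Δλ' cos φ₁ , cos φ₂ sin φ₁ − sin φ₂ cos φ₁ cos Δλ' ) = 15.201°.
Final bearing = (15.201° + 180°) mod 360° = 195.201°.

final bearing 195.201°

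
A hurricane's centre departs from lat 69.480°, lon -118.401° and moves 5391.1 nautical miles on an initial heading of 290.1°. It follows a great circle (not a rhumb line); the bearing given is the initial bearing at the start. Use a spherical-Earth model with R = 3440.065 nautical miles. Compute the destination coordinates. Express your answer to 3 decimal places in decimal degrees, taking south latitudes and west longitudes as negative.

latitude 7.116°, longitude 132.751°

The arc subtends δ = 5391.1/3440.065 = 1.567151 rad at the centre.
Converting: φ₁ = 1.212655 rad, θ = 5.063200 rad.
Applying the spherical law of cosines for sides, sin φ₂ = sin φ₁ cos δ + cos φ₁ sin δ cos θ = 0.123878, so φ₂ = 7.116°.
Δλ = atan2( sin θ sin δ cos φ₁ , cos δ − sin φ₁ sin φ₂ ) = atan2(-0.329183, -0.112372) = -1.899760 rad = -108.848°.
λ₂ = -118.401° + -108.848° = -227.249°, normalized to (−180°, 180°] → 132.751°.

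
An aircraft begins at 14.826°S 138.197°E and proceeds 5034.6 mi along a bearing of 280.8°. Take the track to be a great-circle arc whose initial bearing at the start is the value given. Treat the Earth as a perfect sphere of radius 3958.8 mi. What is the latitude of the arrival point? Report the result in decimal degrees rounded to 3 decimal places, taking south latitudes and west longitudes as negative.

Central angle δ = d/R = 1.271749 rad.
Start latitude φ₁ = -0.258763 rad; initial bearing θ = 4.900885 rad.
Destination latitude: φ₂ = arcsin( sin φ₁ cos δ + cos φ₁ sin δ cos θ ) = arcsin(0.097717) = 5.608°.
Δλ = atan2( sin θ sin δ cos φ₁ , cos δ − sin φ₁ sin φ₂ ) = atan2(-0.907439, 0.319614) = -1.232149 rad = -70.597°.
Hence λ₂ = 138.197° + -70.597° = 67.600°.

latitude 5.608°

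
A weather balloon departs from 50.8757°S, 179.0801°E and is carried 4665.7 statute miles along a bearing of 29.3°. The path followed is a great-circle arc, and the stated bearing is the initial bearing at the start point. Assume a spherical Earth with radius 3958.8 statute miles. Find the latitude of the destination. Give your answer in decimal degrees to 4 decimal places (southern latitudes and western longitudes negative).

δ = 4665.7/3958.8 = 1.178564 rad (67.5268°).
Converting: φ₁ = -0.887948 rad, θ = 0.511381 rad.
Destination latitude: φ₂ = arcsin( sin φ₁ cos δ + cos φ₁ sin δ cos θ ) = arcsin(0.211948) = 12.2365°.
Then Δλ = atan2(0.285352, 0.546677) = 0.481073 rad, from sin θ sin δ cos φ₁ over cos δ − sin φ₁ sin φ₂.
λ₂ = 179.0801° + 27.5634° = 206.6435°, normalized to (−180°, 180°] → -153.3565°.

latitude 12.2365°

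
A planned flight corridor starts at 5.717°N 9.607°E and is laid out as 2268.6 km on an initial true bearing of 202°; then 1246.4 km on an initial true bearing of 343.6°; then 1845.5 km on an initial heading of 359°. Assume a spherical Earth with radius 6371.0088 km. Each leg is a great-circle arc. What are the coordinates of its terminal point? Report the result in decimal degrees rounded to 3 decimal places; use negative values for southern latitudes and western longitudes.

Apply the spherical direct solution leg by leg, carrying full precision between legs.
Leg 1: from (5.717°, 9.607°), δ = 2268.6/6371.0088 = 0.356082 rad, θ = 202° → φ = -13.194°, λ = 1.899°.
Leg 2: from (-13.194°, 1.899°), δ = 1246.4/6371.0088 = 0.195636 rad, θ = 343.6° → φ = -2.426°, λ = -1.250°.
Leg 3: from (-2.426°, -1.250°), δ = 1845.5/6371.0088 = 0.289672 rad, θ = 359° → φ = 14.168°, λ = -1.545°.

latitude 14.168°, longitude -1.545°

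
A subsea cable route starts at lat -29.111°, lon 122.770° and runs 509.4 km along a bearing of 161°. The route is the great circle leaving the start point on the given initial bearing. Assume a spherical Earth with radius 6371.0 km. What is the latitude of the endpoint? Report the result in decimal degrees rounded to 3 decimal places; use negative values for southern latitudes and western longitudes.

δ = 509.4/6371 = 0.079956 rad (4.5811°).
Start latitude φ₁ = -0.508083 rad; initial bearing θ = 2.809980 rad.
sin φ₂ = sin φ₁ cos δ + cos φ₁ sin δ cos θ = (-0.486503)(0.996805) + (0.873679)(0.079871)(-0.945519) = -0.550929
φ₂ = asin(-0.550929) = -0.583476 rad = -33.431°.
For the longitude increment, Δλ = atan2( sin θ sin δ cos φ₁, cos δ − sin φ₁ sin φ₂ ) = atan2(0.022719, 0.728777) = 1.786°.
λ₂ = λ₁ + Δλ = 124.556°.

latitude -33.431°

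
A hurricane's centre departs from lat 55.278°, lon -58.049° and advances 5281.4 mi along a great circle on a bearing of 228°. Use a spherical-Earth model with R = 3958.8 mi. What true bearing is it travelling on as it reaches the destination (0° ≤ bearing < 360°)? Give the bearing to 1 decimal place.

final bearing 205.5°

Central angle δ = d/R = 1.334091 rad.
With φ₁ = 55.278° = 0.964783 rad and θ = 228° = 3.979351 rad:
Destination latitude: φ₂ = arcsin( sin φ₁ cos δ + cos φ₁ sin δ cos θ ) = arcsin(-0.177764) = -10.240°.
For the longitude increment, Δλ = atan2( sin θ sin δ cos φ₁, cos δ − sin φ₁ sin φ₂ ) = atan2(-0.411489, 0.380609) = -47.232°.
λ₂ = λ₁ + Δλ = -105.281°.
The forward bearing on arrival equals the back-azimuth from the destination plus 180°.
Back-azimuth from P₂ (-10.2°, -105.3°) to P₁ (55.3°, -58.0°), with Δλ' = λ₁ − λ₂ = 47.2°: atan2( sin Δλ' cos φ₁ , cos φ₂ sin φ₁ − sin φ₂ cos φ₁ cos Δλ' ) = 25.5°.
Final bearing = (25.5° + 180°) mod 360° = 205.5°.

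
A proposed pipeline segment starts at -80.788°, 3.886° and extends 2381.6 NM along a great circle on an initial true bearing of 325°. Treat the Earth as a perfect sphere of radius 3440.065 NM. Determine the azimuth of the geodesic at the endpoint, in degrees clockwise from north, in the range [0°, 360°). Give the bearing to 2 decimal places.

final bearing 352.84°

Angular distance δ = d/R = 2381.6 / 3440.065 = 0.692312 rad.
Converting: φ₁ = -1.410017 rad, θ = 5.672320 rad.
Applying the spherical law of cosines for sides, sin φ₂ = sin φ₁ cos δ + cos φ₁ sin δ cos θ = -0.676137, so φ₂ = -42.543°.
Δλ = atan2( sin θ sin δ cos φ₁ , cos δ − sin φ₁ sin φ₂ ) = atan2(-0.058612, 0.102355) = -0.520056 rad = -29.797°.
Hence λ₂ = 3.886° + -29.797° = -25.911°.
The forward bearing on arrival equals the back-azimuth from the destination plus 180°.
Back-azimuth from P₂ (-42.54°, -25.91°) to P₁ (-80.79°, 3.89°), with Δλ' = λ₁ − λ₂ = 29.80°: atan2( sin Δλ' cos φ₁ , cos φ₂ sin φ₁ − sin φ₂ cos φ₁ cos Δλ' ) = 172.84°.
Final bearing = (172.84° + 180°) mod 360° = 352.84°.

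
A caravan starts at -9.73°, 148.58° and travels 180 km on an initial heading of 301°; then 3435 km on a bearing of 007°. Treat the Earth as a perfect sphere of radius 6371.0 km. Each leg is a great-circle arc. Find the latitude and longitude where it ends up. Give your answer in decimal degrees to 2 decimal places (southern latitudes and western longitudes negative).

latitude 21.76°, longitude 151.04°

Apply the spherical direct solution leg by leg, carrying full precision between legs.
Leg 1: from (-9.73°, 148.58°), δ = 180/6371 = 0.028253 rad, θ = 301° → φ = -8.89°, λ = 147.18°.
Leg 2: from (-8.89°, 147.18°), δ = 3435/6371 = 0.539162 rad, θ = 7° → φ = 21.76°, λ = 151.04°.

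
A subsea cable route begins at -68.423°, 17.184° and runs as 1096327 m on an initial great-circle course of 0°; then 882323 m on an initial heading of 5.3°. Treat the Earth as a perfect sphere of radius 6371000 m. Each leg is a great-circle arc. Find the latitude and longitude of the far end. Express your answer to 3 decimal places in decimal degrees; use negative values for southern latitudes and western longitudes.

latitude -50.656°, longitude 18.337°

Apply the spherical direct solution leg by leg, carrying full precision between legs.
Leg 1: from (-68.423°, 17.184°), δ = 1096327/6371000 = 0.172081 rad, θ = 0° → φ = -58.563°, λ = 17.184°.
Leg 2: from (-58.563°, 17.184°), δ = 882323/6371000 = 0.138491 rad, θ = 5.3° → φ = -50.656°, λ = 18.337°.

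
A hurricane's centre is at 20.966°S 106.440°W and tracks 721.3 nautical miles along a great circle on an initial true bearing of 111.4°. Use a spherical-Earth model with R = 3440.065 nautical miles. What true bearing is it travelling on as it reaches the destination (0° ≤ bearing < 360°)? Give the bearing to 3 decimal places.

final bearing 106.576°

Angular distance δ = d/R = 721.3 / 3440.065 = 0.209676 rad.
Converting: φ₁ = -0.365926 rad, θ = 1.944297 rad.
sin φ₂ = sin φ₁ cos δ + cos φ₁ sin δ cos θ = (-0.357814)(0.978098) + (0.933793)(0.208143)(-0.364877) = -0.420896
φ₂ = asin(-0.420896) = -0.434432 rad = -24.891°.
Then Δλ = atan2(0.180963, 0.827496) = 0.215297 rad, from sin θ sin δ cos φ₁ over cos δ − sin φ₁ sin φ₂.
λ₂ = λ₁ + Δλ = -94.104°.
The forward bearing on arrival equals the back-azimuth from the destination plus 180°.
Back-azimuth from P₂ (-24.891°, -94.104°) to P₁ (-20.966°, -106.440°), with Δλ' = λ₁ − λ₂ = -12.336°: atan2( sin Δλ' cos φ₁ , cos φ₂ sin φ₁ − sin φ₂ cos φ₁ cos Δλ' ) = 286.576°.
Final bearing = (286.576° + 180°) mod 360° = 106.576°.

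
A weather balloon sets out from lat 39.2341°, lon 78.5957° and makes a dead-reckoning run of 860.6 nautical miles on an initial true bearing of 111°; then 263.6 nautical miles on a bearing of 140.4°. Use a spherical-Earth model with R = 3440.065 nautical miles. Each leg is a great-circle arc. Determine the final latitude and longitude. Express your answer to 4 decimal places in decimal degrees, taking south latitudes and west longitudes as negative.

latitude 29.5376°, longitude 97.8006°

Apply the spherical direct solution leg by leg, carrying full precision between legs.
Leg 1: from (39.2341°, 78.5957°), δ = 860.6/3440.065 = 0.250170 rad, θ = 111° → φ = 32.9619°, λ = 94.5855°.
Leg 2: from (32.9619°, 94.5855°), δ = 263.6/3440.065 = 0.076626 rad, θ = 140.4° → φ = 29.5376°, λ = 97.8006°.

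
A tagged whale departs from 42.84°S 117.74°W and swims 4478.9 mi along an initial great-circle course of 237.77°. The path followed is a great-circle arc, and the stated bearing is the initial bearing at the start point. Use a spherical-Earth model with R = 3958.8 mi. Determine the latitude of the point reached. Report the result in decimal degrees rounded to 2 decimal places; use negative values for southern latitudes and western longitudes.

Angular distance δ = d/R = 4478.9 / 3958.8 = 1.131378 rad.
With φ₁ = -42.84° = -0.747699 rad and θ = 237.77° = 4.149869 rad:
sin φ₂ = sin φ₁ cos δ + cos φ₁ sin δ cos θ = (-0.679953)(0.425413) + (0.733255)(0.904999)(-0.533319) = -0.643169
φ₂ = asin(-0.643169) = -0.698630 rad = -40.03°.
Then Δλ = atan2(-0.561345, -0.011912) = -1.592014 rad, from sin θ sin δ cos φ₁ over cos δ − sin φ₁ sin φ₂.
λ₂ = -117.74° + -91.22° = -208.96°, normalized to (−180°, 180°] → 151.04°.

latitude -40.03°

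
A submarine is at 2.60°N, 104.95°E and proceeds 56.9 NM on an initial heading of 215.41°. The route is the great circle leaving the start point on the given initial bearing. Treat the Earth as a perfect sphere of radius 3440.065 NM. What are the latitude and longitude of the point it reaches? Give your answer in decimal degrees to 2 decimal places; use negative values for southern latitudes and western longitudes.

latitude 1.83°, longitude 104.40°

δ = 56.9/3440.065 = 0.016540 rad (0.9477°).
Converting: φ₁ = 0.045379 rad, θ = 3.759614 rad.
Destination latitude: φ₂ = arcsin( sin φ₁ cos δ + cos φ₁ sin δ cos θ ) = arcsin(0.031890) = 1.83°.
Then Δλ = atan2(-0.009574, 0.998417) = -0.009588 rad, from sin θ sin δ cos φ₁ over cos δ − sin φ₁ sin φ₂.
Hence λ₂ = 104.95° + -0.55° = 104.40°.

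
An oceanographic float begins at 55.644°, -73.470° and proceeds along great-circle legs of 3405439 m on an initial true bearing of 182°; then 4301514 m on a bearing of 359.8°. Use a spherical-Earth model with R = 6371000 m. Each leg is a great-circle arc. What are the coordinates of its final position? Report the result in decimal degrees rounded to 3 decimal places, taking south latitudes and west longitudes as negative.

Apply the spherical direct solution leg by leg, carrying full precision between legs.
Leg 1: from (55.644°, -73.470°), δ = 3405439/6371000 = 0.534522 rad, θ = 182° → φ = 25.029°, λ = -74.594°.
Leg 2: from (25.029°, -74.594°), δ = 4301514/6371000 = 0.675171 rad, θ = 359.8° → φ = 63.713°, λ = -74.877°.

latitude 63.713°, longitude -74.877°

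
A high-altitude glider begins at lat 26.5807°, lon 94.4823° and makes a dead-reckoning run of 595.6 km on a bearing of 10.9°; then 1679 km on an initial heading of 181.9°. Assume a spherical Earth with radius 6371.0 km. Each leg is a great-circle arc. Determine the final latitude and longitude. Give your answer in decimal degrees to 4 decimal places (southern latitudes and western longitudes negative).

Apply the spherical direct solution leg by leg, carrying full precision between legs.
Leg 1: from (26.5807°, 94.4823°), δ = 595.6/6371 = 0.093486 rad, θ = 10.9° → φ = 31.8354°, λ = 95.6729°.
Leg 2: from (31.8354°, 95.6729°), δ = 1679/6371 = 0.263538 rad, θ = 181.9° → φ = 16.7431°, λ = 95.1561°.

latitude 16.7431°, longitude 95.1561°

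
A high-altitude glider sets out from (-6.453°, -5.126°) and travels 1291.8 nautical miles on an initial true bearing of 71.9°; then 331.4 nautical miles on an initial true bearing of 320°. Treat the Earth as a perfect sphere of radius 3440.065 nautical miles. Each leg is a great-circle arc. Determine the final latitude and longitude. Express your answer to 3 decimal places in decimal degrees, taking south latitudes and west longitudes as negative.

latitude 4.721°, longitude 11.720°

Apply the spherical direct solution leg by leg, carrying full precision between legs.
Leg 1: from (-6.453°, -5.126°), δ = 1291.8/3440.065 = 0.375516 rad, θ = 71.9° → φ = 0.496°, λ = 15.277°.
Leg 2: from (0.496°, 15.277°), δ = 331.4/3440.065 = 0.096335 rad, θ = 320° → φ = 4.721°, λ = 11.720°.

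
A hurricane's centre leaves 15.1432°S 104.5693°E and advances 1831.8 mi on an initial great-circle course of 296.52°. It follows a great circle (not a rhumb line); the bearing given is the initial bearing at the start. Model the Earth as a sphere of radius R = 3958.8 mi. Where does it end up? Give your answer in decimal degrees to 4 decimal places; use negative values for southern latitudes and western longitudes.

δ = 1831.8/3958.8 = 0.462716 rad (26.5117°).
With φ₁ = -15.1432° = -0.264299 rad and θ = 296.52° = 5.175250 rad:
sin φ₂ = sin φ₁ cos δ + cos φ₁ sin δ cos θ = (-0.261232)(0.894843) + (0.965276)(0.446380)(0.446510) = -0.041370
φ₂ = asin(-0.041370) = -0.041382 rad = -2.3710°.
Then Δλ = atan2(-0.385542, 0.884036) = -0.411248 rad, from sin θ sin δ cos φ₁ over cos δ − sin φ₁ sin φ₂.
λ₂ = 104.5693° + -23.5628° = 81.0065°.

latitude -2.3710°, longitude 81.0065°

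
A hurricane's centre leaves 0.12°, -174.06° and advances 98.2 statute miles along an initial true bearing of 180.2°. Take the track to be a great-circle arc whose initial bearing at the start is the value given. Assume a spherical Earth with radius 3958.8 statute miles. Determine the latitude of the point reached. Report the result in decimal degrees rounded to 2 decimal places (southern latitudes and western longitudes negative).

latitude -1.30°

Central angle δ = d/R = 0.024805 rad.
Start latitude φ₁ = 0.002094 rad; initial bearing θ = 3.145083 rad.
Destination latitude: φ₂ = arcsin( sin φ₁ cos δ + cos φ₁ sin δ cos θ ) = arcsin(-0.022709) = -1.30°.
Δλ = atan2( sin θ sin δ cos φ₁ , cos δ − sin φ₁ sin φ₂ ) = atan2(-0.000087, 0.999740) = -0.000087 rad = -0.00°.
λ₂ = -174.06° + -0.00° = -174.06°.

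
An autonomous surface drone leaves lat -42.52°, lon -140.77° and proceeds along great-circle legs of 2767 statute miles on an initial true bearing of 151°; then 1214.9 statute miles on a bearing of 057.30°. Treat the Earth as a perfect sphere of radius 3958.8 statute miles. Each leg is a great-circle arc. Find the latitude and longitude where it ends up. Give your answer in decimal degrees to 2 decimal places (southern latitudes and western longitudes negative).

latitude -56.05°, longitude -54.22°

Apply the spherical direct solution leg by leg, carrying full precision between legs.
Leg 1: from (-42.52°, -140.77°), δ = 2767/3958.8 = 0.698949 rad, θ = 151° → φ = -68.77°, λ = -81.29°.
Leg 2: from (-68.77°, -81.29°), δ = 1214.9/3958.8 = 0.306886 rad, θ = 57.3° → φ = -56.05°, λ = -54.22°.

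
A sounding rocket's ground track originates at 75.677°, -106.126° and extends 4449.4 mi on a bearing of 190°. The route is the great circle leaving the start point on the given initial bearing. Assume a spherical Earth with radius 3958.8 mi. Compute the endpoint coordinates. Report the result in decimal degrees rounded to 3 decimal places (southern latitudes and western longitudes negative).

latitude 11.479°, longitude -115.321°

δ = 4449.4/3958.8 = 1.123926 rad (64.3962°).
With φ₁ = 75.677° = 1.320813 rad and θ = 190° = 3.316126 rad:
sin φ₂ = sin φ₁ cos δ + cos φ₁ sin δ cos θ = (0.968917)(0.432145) + (0.247388)(0.901804)(-0.984808) = 0.199006
φ₂ = asin(0.199006) = 0.200344 rad = 11.479°.
Then Δλ = atan2(-0.038740, 0.239325) = -0.160481 rad, from sin θ sin δ cos φ₁ over cos δ − sin φ₁ sin φ₂.
λ₂ = λ₁ + Δλ = -115.321°.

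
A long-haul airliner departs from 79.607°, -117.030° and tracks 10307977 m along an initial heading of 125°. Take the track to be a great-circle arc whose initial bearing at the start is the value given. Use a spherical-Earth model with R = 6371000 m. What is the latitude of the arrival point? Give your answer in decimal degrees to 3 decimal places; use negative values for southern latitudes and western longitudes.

δ = 10307977/6371000 = 1.617953 rad (92.7019°).
Start latitude φ₁ = 1.389404 rad; initial bearing θ = 2.181662 rad.
Destination latitude: φ₂ = arcsin( sin φ₁ cos δ + cos φ₁ sin δ cos θ ) = arcsin(-0.149723) = -8.611°.
Δλ = atan2( sin θ sin δ cos φ₁ , cos δ − sin φ₁ sin φ₂ ) = atan2(0.147610, 0.100128) = 0.974765 rad = 55.850°.
λ₂ = -117.030° + 55.850° = -61.180°.

latitude -8.611°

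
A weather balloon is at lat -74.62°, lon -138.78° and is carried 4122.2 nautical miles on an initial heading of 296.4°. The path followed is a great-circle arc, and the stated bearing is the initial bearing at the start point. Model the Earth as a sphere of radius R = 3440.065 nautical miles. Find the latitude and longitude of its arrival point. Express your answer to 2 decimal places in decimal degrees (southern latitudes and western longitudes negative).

latitude -13.95°, longitude 161.94°

Angular distance δ = d/R = 4122.2 / 3440.065 = 1.198291 rad.
Start latitude φ₁ = -1.302365 rad; initial bearing θ = 5.173156 rad.
Destination latitude: φ₂ = arcsin( sin φ₁ cos δ + cos φ₁ sin δ cos θ ) = arcsin(-0.241078) = -13.95°.
Δλ = atan2( sin θ sin δ cos φ₁ , cos δ − sin φ₁ sin φ₂ ) = atan2(-0.221268, 0.131506) = -1.034558 rad = -59.28°.
λ₂ = -138.78° + -59.28° = -198.06°, normalized to (−180°, 180°] → 161.94°.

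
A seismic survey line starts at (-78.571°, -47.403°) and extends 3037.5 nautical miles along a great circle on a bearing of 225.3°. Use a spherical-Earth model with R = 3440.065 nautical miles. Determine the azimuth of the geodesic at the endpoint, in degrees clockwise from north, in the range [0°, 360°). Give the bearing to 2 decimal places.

final bearing 348.11°

Angular distance δ = d/R = 3037.5 / 3440.065 = 0.882978 rad.
With φ₁ = -78.571° = -1.371323 rad and θ = 225.3° = 3.932227 rad:
sin φ₂ = sin φ₁ cos δ + cos φ₁ sin δ cos θ = (-0.980171)(0.634853) + (0.198153)(0.772633)(-0.703395) = -0.729955
φ₂ = asin(-0.729955) = -0.818255 rad = -46.883°.
Δλ = atan2( sin θ sin δ cos φ₁ , cos δ − sin φ₁ sin φ₂ ) = atan2(-0.108823, -0.080627) = -2.208446 rad = -126.535°.
λ₂ = λ₁ + Δλ = -173.938°.
The forward bearing on arrival equals the back-azimuth from the destination plus 180°.
Back-azimuth from P₂ (-46.88°, -173.94°) to P₁ (-78.57°, -47.40°), with Δλ' = λ₁ − λ₂ = 126.53°: atan2( sin Δλ' cos φ₁ , cos φ₂ sin φ₁ − sin φ₂ cos φ₁ cos Δλ' ) = 168.11°.
Final bearing = (168.11° + 180°) mod 360° = 348.11°.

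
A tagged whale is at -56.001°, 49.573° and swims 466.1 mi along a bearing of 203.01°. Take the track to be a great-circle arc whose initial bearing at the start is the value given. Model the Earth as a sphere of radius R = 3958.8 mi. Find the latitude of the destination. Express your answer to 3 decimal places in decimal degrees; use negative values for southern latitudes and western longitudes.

δ = 466.1/3958.8 = 0.117738 rad (6.7459°).
Start latitude φ₁ = -0.977402 rad; initial bearing θ = 3.543193 rad.
sin φ₂ = sin φ₁ cos δ + cos φ₁ sin δ cos θ = (-0.829047)(0.993077) + (0.559178)(0.117466)(-0.920437) = -0.883766
φ₂ = asin(-0.883766) = -1.083850 rad = -62.100°.
Δλ = atan2( sin θ sin δ cos φ₁ , cos δ − sin φ₁ sin φ₂ ) = atan2(-0.025675, 0.260393) = -0.098285 rad = -5.631°.
λ₂ = λ₁ + Δλ = 43.942°.

latitude -62.100°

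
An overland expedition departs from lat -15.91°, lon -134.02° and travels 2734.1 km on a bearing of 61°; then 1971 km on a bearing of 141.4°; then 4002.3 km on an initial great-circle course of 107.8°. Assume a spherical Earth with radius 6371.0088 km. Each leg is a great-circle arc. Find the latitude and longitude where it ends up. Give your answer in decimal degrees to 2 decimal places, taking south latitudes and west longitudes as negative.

Apply the spherical direct solution leg by leg, carrying full precision between legs.
Leg 1: from (-15.91°, -134.02°), δ = 2734.1/6371.0088 = 0.429147 rad, θ = 61° → φ = -3.17°, λ = -112.64°.
Leg 2: from (-3.17°, -112.64°), δ = 1971/6371.0088 = 0.309370 rad, θ = 141.4° → φ = -16.87°, λ = -101.20°.
Leg 3: from (-16.87°, -101.20°), δ = 4002.3/6371.0088 = 0.628205 rad, θ = 107.8° → φ = -24.00°, λ = -63.42°.

latitude -24.00°, longitude -63.42°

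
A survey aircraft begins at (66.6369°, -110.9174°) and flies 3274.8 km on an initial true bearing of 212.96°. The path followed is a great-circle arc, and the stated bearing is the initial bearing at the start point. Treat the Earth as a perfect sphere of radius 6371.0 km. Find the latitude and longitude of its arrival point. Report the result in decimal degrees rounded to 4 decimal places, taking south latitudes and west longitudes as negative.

latitude 39.4782°, longitude -131.1946°

Angular distance δ = d/R = 3274.8 / 6371 = 0.514017 rad.
With φ₁ = 66.6369° = 1.163033 rad and θ = 212.96° = 3.716853 rad:
Applying the spherical law of cosines for sides, sin φ₂ = sin φ₁ cos δ + cos φ₁ sin δ cos θ = 0.635785, so φ₂ = 39.4782°.
Then Δλ = atan2(-0.106079, 0.287120) = -0.353904 rad, from sin θ sin δ cos φ₁ over cos δ − sin φ₁ sin φ₂.
λ₂ = -110.9174° + -20.2772° = -131.1946°.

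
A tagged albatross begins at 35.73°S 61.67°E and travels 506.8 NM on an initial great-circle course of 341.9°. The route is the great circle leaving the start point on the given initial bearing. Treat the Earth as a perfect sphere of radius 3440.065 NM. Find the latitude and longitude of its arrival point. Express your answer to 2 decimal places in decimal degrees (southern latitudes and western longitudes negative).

latitude -27.67°, longitude 58.72°

Central angle δ = d/R = 0.147323 rad.
Converting: φ₁ = -0.623606 rad, θ = 5.967281 rad.
sin φ₂ = sin φ₁ cos δ + cos φ₁ sin δ cos θ = (-0.583966)(0.989168) + (0.811778)(0.146790)(0.950516) = -0.464376
φ₂ = asin(-0.464376) = -0.482930 rad = -27.67°.
Δλ = atan2( sin θ sin δ cos φ₁ , cos δ − sin φ₁ sin φ₂ ) = atan2(-0.037021, 0.717988) = -0.051516 rad = -2.95°.
λ₂ = 61.67° + -2.95° = 58.72°.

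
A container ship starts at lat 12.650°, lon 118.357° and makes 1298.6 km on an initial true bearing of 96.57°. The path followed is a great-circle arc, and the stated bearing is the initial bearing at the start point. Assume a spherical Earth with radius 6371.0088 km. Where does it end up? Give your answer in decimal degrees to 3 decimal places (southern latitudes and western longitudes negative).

Angular distance δ = d/R = 1298.6 / 6371.0088 = 0.203830 rad.
With φ₁ = 12.650° = 0.220784 rad and θ = 96.57° = 1.685464 rad:
Destination latitude: φ₂ = arcsin( sin φ₁ cos δ + cos φ₁ sin δ cos θ ) = arcsin(0.191863) = 11.062°.
Then Δλ = atan2(0.196210, 0.937282) = 0.206360 rad, from sin θ sin δ cos φ₁ over cos δ − sin φ₁ sin φ₂.
λ₂ = 118.357° + 11.824° = 130.181°.

latitude 11.062°, longitude 130.181°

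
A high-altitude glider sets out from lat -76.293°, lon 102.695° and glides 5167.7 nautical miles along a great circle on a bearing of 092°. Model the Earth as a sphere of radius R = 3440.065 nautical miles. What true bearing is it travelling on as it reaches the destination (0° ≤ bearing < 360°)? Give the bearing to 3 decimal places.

Central angle δ = d/R = 1.502210 rad.
Start latitude φ₁ = -1.331564 rad; initial bearing θ = 1.605703 rad.
Applying the spherical law of cosines for sides, sin φ₂ = sin φ₁ cos δ + cos φ₁ sin δ cos θ = -0.074831, so φ₂ = -4.292°.
Δλ = atan2( sin θ sin δ cos φ₁ , cos δ − sin φ₁ sin φ₂ ) = atan2(0.236256, -0.004167) = 1.588433 rad = 91.011°.
λ₂ = 102.695° + 91.011° = 193.706°, normalized to (−180°, 180°] → -166.294°.
The forward bearing on arrival equals the back-azimuth from the destination plus 180°.
Back-azimuth from P₂ (-4.292°, -166.294°) to P₁ (-76.293°, 102.695°), with Δλ' = λ₁ − λ₂ = 268.989°: atan2( sin Δλ' cos φ₁ , cos φ₂ sin φ₁ − sin φ₂ cos φ₁ cos Δλ' ) = 193.738°.
Final bearing = (193.738° + 180°) mod 360° = 13.738°.

final bearing 13.738°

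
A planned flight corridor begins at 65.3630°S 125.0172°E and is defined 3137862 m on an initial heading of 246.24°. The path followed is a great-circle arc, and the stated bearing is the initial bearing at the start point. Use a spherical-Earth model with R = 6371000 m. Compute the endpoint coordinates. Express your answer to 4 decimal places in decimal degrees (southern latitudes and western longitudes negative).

latitude -61.6845°, longitude 59.1790°

δ = 3137862/6371000 = 0.492523 rad (28.2195°).
Converting: φ₁ = -1.140800 rad, θ = 4.297699 rad.
Destination latitude: φ₂ = arcsin( sin φ₁ cos δ + cos φ₁ sin δ cos θ ) = arcsin(-0.880349) = -61.6845°.
For the longitude increment, Δλ = atan2( sin θ sin δ cos φ₁, cos δ − sin φ₁ sin φ₂ ) = atan2(-0.180409, 0.080934) = -65.8382°.
λ₂ = 125.0172° + -65.8382° = 59.1790°.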